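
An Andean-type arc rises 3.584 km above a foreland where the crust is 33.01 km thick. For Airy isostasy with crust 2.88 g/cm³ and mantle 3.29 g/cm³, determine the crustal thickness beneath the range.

61.8 km

Root depth r = h ρ_c / (ρ_m − ρ_c) = 3.584 km × 2.88 / 0.41 = 25.18 km.
Total thickness = T + h + r = 33.01 km + 3.584 km + 25.18 km = 61.8 km.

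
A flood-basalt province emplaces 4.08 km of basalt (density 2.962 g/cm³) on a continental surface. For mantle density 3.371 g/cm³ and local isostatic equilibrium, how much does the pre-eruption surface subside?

3.58 km

Subaerial loading: s = t ρ_load / ρ_m.
s = 4.08 km × 2.962/3.371 = 3.58 km.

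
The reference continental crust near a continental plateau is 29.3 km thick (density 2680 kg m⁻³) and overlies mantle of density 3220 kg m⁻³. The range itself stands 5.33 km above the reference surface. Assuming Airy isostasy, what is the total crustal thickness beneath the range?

61.1 km

Root depth r = h ρ_c / (ρ_m − ρ_c) = 5.33 km × 2680 / 540 = 26.45 km.
Total thickness = T + h + r = 29.3 km + 5.33 km + 26.45 km = 61.1 km.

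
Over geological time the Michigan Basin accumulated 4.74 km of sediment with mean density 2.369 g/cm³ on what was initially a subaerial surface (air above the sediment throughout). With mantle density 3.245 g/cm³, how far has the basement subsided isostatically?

Subaerial load: s = t ρ_sed / ρ_m = 4.74 km × 2.369/3.245 = 3.46 km.

3.46 km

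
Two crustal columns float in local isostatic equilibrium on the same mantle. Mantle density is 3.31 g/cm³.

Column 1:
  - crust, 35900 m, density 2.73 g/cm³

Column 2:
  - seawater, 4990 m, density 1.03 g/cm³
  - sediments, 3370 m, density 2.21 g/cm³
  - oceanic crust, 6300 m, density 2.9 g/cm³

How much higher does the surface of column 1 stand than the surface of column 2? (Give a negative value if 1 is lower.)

953 m

For any compensation level in the mantle, the mantle terms cancel and isostasy reduces to e = (Σt_1 − Σt_2) − (Σ(ρt)_1 − Σ(ρt)_2) / ρ_m.
Σt_1 = 35900 m; Σt_2 = 14660 m; Σ(ρt)_1 = 98007; Σ(ρt)_2 = 30857.4 (in m·g/cm³).
e = (35900 − 14660) − (98007 − 30857.4) / 3.31 = 953 m.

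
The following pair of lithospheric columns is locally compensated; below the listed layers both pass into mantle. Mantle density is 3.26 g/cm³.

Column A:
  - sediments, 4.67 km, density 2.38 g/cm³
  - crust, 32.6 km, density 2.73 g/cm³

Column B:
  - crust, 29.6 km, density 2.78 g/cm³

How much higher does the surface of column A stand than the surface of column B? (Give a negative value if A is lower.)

2.2 km

For any compensation level in the mantle, the mantle terms cancel and isostasy reduces to e = (Σt_A − Σt_B) − (Σ(ρt)_A − Σ(ρt)_B) / ρ_m.
Σt_A = 37.27 km; Σt_B = 29.6 km; Σ(ρt)_A = 100.1126; Σ(ρt)_B = 82.288 (in km·g/cm³).
e = (37.27 − 29.6) − (100.1126 − 82.288) / 3.26 = 2.2 km.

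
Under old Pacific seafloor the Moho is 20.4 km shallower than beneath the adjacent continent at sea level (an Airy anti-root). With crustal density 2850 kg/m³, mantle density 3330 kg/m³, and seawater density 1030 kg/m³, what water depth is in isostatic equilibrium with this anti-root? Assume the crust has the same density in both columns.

Replacing a thickness d of crust by seawater at the top must be balanced by replacing crust with mantle at the base: d (ρ_c − ρ_w) = a (ρ_m − ρ_c).
d = a (ρ_m − ρ_c)/(ρ_c − ρ_w) = 20.4 km × 480/1820 = 5.38 km.

5.38 km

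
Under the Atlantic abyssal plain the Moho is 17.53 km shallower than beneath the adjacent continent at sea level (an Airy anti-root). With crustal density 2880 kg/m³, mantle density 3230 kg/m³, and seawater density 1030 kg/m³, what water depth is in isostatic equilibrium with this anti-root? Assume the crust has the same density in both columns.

Replacing a thickness d of crust by seawater at the top must be balanced by replacing crust with mantle at the base: d (ρ_c − ρ_w) = a (ρ_m − ρ_c).
d = a (ρ_m − ρ_c)/(ρ_c − ρ_w) = 17.53 km × 350/1850 = 3.32 km.

3.32 km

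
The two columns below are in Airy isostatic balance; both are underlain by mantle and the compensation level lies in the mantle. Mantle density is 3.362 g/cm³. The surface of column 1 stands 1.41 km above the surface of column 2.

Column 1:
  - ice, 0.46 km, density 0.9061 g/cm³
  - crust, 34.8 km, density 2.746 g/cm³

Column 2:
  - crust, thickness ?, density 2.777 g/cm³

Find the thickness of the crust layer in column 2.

30.5 km

Take the compensation level at the base of the deeper column (depth z_c below the surface of column 1) and equate Σ ρ_i t_i down to z_c; mantle fills any gap and the z_c terms cancel.
Column 1: 0.46×0.9061 + 34.8×2.746 + (z_c − 35.26)×3.362
Column 2: 1.41×0 + x×2.777 + (z_c − 1.41 − 0 − x)×3.362
The z_c×3.362 term appears on both sides and cancels. Collect the known terms of each column as K = Σ(ρt)_known − 3.362 × (depth of known layers): K_1 = 95.977606 − 3.362×35.26 = −22.566514; K_2 = 0 − 3.362×(1.41 + 0) = −4.74042.
Balance: K_1 = K_2 − x×(3.362 − 2.777), so x = (K_2 − K_1)/(3.362 − 2.777) = 17.8261/0.585 = 30.5 km.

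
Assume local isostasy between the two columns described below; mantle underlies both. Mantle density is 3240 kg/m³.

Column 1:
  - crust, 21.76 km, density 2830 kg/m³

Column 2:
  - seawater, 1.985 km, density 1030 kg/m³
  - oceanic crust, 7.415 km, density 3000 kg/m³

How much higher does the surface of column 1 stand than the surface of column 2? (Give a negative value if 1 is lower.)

For any compensation level in the mantle, the mantle terms cancel and isostasy reduces to e = (Σt_1 − Σt_2) − (Σ(ρt)_1 − Σ(ρt)_2) / ρ_m.
Σt_1 = 21.76 km; Σt_2 = 9.4 km; Σ(ρt)_1 = 61580.8; Σ(ρt)_2 = 24289.55 (in km·kg/m³).
e = (21.76 − 9.4) − (61580.8 − 24289.55) / 3240 = 0.85 km.

0.85 km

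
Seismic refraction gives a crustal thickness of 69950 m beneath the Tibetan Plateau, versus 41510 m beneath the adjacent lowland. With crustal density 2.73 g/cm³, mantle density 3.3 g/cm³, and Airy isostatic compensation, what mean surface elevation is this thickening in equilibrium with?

4910 m

Excess crust Δ = 69950 m − 41510 m = 28440 m, split between elevation h and root r with h + r = Δ.
Airy balance ρ_c h = (ρ_m − ρ_c) r gives r = h ρ_c/(ρ_m − ρ_c), so h (1 + ρ_c/(ρ_m − ρ_c)) = Δ, i.e. h = Δ (ρ_m − ρ_c)/ρ_m.
h = 28440 m × 0.57/3.3 = 4910 m.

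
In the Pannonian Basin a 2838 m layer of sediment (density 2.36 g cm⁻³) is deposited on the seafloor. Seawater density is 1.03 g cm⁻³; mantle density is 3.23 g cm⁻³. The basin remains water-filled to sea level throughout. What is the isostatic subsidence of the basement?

1720 m

Submarine loading: the sediment displaces seawater, and the subsidence is in turn flooded, so s (ρ_m − ρ_w) = t (ρ_sed − ρ_w).
s = 2838 m × (2.36 − 1.03) / (3.23 − 1.03) = 1720 m.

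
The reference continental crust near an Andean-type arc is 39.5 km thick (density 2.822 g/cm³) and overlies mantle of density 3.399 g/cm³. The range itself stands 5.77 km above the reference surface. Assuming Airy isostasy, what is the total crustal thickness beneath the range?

73.5 km

Root depth r = h ρ_c / (ρ_m − ρ_c) = 5.77 km × 2.822 / 0.577 = 28.22 km.
Total thickness = T + h + r = 39.5 km + 5.77 km + 28.22 km = 73.5 km.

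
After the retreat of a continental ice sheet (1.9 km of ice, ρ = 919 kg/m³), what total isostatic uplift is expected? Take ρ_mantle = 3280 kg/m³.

0.532 km

Removing the load lets mantle flow back in; uplift u satisfies ρ_ice t = ρ_m u.
u = t ρ_ice/ρ_m = 1.9 km × 919/3280 = 0.532 km.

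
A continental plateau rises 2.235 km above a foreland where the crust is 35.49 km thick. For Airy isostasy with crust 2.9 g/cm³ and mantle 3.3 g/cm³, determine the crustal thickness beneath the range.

Root depth r = h ρ_c / (ρ_m − ρ_c) = 2.235 km × 2.9 / 0.4 = 16.2 km.
Total thickness = T + h + r = 35.49 km + 2.235 km + 16.2 km = 53.9 km.

53.9 km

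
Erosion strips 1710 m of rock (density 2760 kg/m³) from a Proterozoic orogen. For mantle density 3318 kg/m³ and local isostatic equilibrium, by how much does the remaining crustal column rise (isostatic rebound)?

1420 m

Unloading: uplift u = e ρ_c/ρ_m = 1710 m × 2760/3318 = 1420 m.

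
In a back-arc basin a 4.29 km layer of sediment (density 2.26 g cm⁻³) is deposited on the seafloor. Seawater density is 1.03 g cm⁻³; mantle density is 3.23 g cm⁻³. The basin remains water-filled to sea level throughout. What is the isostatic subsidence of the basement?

Submarine loading: the sediment displaces seawater, and the subsidence is in turn flooded, so s (ρ_m − ρ_w) = t (ρ_sed − ρ_w).
s = 4.29 km × (2.26 − 1.03) / (3.23 − 1.03) = 2.4 km.

2.4 km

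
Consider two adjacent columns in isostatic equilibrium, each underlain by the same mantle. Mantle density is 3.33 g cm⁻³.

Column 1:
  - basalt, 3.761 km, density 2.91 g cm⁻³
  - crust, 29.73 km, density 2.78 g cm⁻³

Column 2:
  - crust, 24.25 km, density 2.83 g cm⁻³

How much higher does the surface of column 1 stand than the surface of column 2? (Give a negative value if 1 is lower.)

1.74 km

For any compensation level in the mantle, the mantle terms cancel and isostasy reduces to e = (Σt_1 − Σt_2) − (Σ(ρt)_1 − Σ(ρt)_2) / ρ_m.
Σt_1 = 33.491 km; Σt_2 = 24.25 km; Σ(ρt)_1 = 93.59391; Σ(ρt)_2 = 68.6275 (in km·g cm⁻³).
e = (33.491 − 24.25) − (93.59391 − 68.6275) / 3.33 = 1.74 km.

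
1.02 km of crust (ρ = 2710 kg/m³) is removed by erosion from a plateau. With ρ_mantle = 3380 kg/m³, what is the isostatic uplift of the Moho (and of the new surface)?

0.818 km

Unloading: uplift u = e ρ_c/ρ_m = 1.02 km × 2710/3380 = 0.818 km.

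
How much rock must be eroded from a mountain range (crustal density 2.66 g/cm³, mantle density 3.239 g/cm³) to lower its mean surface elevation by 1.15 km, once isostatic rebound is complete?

6.43 km

Net drop Δ = e − u = e − e ρ_c/ρ_m = e (ρ_m − ρ_c)/ρ_m.
e = Δ ρ_m/(ρ_m − ρ_c) = 1.15 km × 3.239/0.579 = 6.43 km.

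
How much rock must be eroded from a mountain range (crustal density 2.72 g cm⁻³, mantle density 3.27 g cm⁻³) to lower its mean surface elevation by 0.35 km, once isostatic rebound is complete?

Net drop Δ = e − u = e − e ρ_c/ρ_m = e (ρ_m − ρ_c)/ρ_m.
e = Δ ρ_m/(ρ_m − ρ_c) = 0.35 km × 3.27/0.55 = 2.08 km.

2.08 km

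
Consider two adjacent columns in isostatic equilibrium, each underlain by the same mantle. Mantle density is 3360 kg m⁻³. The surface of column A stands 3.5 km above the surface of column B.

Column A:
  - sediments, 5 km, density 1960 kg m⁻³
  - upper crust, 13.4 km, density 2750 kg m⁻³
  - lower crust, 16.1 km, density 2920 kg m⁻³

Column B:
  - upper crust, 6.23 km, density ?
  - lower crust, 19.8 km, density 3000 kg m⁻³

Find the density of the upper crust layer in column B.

Take the compensation level at the base of the deeper column (depth z_c below the surface of column A) and equate Σ ρ_i t_i down to z_c; mantle fills any gap and the z_c terms cancel.
Column A: 5×1960 + 13.4×2750 + 16.1×2920 + (z_c − 34.5)×3360
Column B: 3.5×0 + 6.23×ρ + 19.8×3000 + (z_c − 3.5 − 26.03)×3360
The z_c×3360 term appears on both sides and cancels. Collect the known terms of each column as K = Σ(ρt)_known − 3360 × (depth of known layers): K_A = 93662 − 3360×34.5 = −22258; K_B = 59400 − 3360×(3.5 + 26.03) = −39820.8.
Balance: K_A = K_B + 6.23×ρ, so ρ = (K_A − K_B)/6.23 = 17562.8/6.23 = 2820 kg m⁻³.

2820 kg m⁻³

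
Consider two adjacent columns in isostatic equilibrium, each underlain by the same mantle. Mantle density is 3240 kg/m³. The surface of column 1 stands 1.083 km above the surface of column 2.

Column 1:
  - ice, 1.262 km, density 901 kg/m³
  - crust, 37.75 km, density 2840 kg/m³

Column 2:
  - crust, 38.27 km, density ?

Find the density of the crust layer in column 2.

Take the compensation level at the base of the deeper column (depth z_c below the surface of column 1) and equate Σ ρ_i t_i down to z_c; mantle fills any gap and the z_c terms cancel.
Column 1: 1.262×901 + 37.75×2840 + (z_c − 39.012)×3240
Column 2: 1.083×0 + 38.27×ρ + (z_c − 1.083 − 38.27)×3240
The z_c×3240 term appears on both sides and cancels. Collect the known terms of each column as K = Σ(ρt)_known − 3240 × (depth of known layers): K_1 = 108347.062 − 3240×39.012 = −18051.818; K_2 = 0 − 3240×(1.083 + 38.27) = −127503.72.
Balance: K_1 = K_2 + 38.27×ρ, so ρ = (K_1 − K_2)/38.27 = 109452/38.27 = 2860 kg/m³.

2860 kg/m³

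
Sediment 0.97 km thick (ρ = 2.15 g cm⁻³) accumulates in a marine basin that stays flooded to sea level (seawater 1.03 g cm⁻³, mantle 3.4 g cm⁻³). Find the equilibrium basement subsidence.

Submarine loading: the sediment displaces seawater, and the subsidence is in turn flooded, so s (ρ_m − ρ_w) = t (ρ_sed − ρ_w).
s = 0.97 km × (2.15 − 1.03) / (3.4 − 1.03) = 0.458 km.

0.458 km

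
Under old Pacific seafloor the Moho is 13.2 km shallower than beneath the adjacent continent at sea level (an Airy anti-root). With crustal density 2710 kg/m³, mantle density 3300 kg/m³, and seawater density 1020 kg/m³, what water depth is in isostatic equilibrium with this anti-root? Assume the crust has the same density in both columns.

Replacing a thickness d of crust by seawater at the top must be balanced by replacing crust with mantle at the base: d (ρ_c − ρ_w) = a (ρ_m − ρ_c).
d = a (ρ_m − ρ_c)/(ρ_c − ρ_w) = 13.2 km × 590/1690 = 4.61 km.

4.61 km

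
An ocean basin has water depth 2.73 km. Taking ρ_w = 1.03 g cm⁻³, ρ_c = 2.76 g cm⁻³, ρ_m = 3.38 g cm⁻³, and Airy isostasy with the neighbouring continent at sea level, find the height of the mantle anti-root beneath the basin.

Balancing pressure at the compensation depth: replacing crust with seawater at the top is compensated by replacing crust with mantle at the base: d (ρ_c − ρ_w) = a (ρ_m − ρ_c).
a = d (ρ_c − ρ_w)/(ρ_m − ρ_c) = 2.73 km × 1.73/0.62 = 7.62 km.

7.62 km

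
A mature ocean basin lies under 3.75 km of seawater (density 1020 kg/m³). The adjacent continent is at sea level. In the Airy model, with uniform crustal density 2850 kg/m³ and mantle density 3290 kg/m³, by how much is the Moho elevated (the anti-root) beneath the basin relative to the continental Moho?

Equating mass per unit area of the two columns: replacing crust with seawater at the top is compensated by replacing crust with mantle at the base: d (ρ_c − ρ_w) = a (ρ_m − ρ_c).
a = d (ρ_c − ρ_w)/(ρ_m − ρ_c) = 3.75 km × 1830/440 = 15.6 km.

15.6 km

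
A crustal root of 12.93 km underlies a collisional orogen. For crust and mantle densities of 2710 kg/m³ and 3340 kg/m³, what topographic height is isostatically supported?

For local isostatic compensation: ρ_c h = (ρ_m − ρ_c) r.
h = r (ρ_m − ρ_c) / ρ_c = 12.93 km × (3340 − 2710) / 2710 = 3.01 km.

3.01 km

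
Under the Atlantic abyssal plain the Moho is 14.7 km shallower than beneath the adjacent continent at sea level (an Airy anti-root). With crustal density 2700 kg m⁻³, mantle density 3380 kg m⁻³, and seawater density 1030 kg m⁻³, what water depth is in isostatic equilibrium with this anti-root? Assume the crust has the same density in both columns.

5.99 km

Replacing a thickness d of crust by seawater at the top must be balanced by replacing crust with mantle at the base: d (ρ_c − ρ_w) = a (ρ_m − ρ_c).
d = a (ρ_m − ρ_c)/(ρ_c − ρ_w) = 14.7 km × 680/1670 = 5.99 km.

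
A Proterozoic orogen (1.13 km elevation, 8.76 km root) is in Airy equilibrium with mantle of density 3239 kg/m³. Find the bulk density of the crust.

ρ_c h = (ρ_m − ρ_c) r → ρ_c (h + r) = ρ_m r → ρ_c = ρ_m r / (h + r).
ρ_c = 3239 × 8.76 km / (1.13 km + 8.76 km) = 2870 kg/m³.

2870 kg/m³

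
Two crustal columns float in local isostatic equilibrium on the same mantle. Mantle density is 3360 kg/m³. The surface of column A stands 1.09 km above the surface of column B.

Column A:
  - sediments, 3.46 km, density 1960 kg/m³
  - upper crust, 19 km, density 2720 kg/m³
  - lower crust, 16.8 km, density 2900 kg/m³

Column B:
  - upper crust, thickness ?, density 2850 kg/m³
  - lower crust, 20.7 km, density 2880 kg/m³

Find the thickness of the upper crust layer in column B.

21.8 km

Take the compensation level at the base of the deeper column (depth z_c below the surface of column A) and equate Σ ρ_i t_i down to z_c; mantle fills any gap and the z_c terms cancel.
Column A: 3.46×1960 + 19×2720 + 16.8×2900 + (z_c − 39.26)×3360
Column B: 1.09×0 + x×2850 + 20.7×2880 + (z_c − 1.09 − 20.7 − x)×3360
The z_c×3360 term appears on both sides and cancels. Collect the known terms of each column as K = Σ(ρt)_known − 3360 × (depth of known layers): K_A = 107181.6 − 3360×39.26 = −24732; K_B = 59616 − 3360×(1.09 + 20.7) = −13598.4.
Balance: K_A = K_B − x×(3360 − 2850), so x = (K_B − K_A)/(3360 − 2850) = 11133.6/510 = 21.8 km.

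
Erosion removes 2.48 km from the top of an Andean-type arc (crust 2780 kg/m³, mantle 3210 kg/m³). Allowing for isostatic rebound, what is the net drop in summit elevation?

0.332 km

Rebound u = e ρ_c/ρ_m = 2.48 km × 2780/3210 = 2.148 km.
Net surface drop = e − u = 2.48 km − 2.148 km = e (ρ_m − ρ_c)/ρ_m = 0.332 km.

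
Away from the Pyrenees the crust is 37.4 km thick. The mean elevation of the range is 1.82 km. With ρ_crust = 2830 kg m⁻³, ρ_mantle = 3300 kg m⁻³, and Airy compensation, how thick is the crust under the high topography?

Root depth r = h ρ_c / (ρ_m − ρ_c) = 1.82 km × 2830 / 470 = 10.96 km.
Total thickness = T + h + r = 37.4 km + 1.82 km + 10.96 km = 50.2 km.

50.2 km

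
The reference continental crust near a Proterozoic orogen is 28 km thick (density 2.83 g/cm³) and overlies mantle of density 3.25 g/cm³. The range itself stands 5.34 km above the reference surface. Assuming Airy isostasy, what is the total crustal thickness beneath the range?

69.3 km

Root depth r = h ρ_c / (ρ_m − ρ_c) = 5.34 km × 2.83 / 0.42 = 35.98 km.
Total thickness = T + h + r = 28 km + 5.34 km + 35.98 km = 69.3 km.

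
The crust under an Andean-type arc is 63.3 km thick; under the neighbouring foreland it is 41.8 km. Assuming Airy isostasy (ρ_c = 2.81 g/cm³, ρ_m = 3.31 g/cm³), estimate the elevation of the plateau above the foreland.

Excess crust Δ = 63.3 km − 41.8 km = 21.5 km, split between elevation h and root r with h + r = Δ.
Airy balance ρ_c h = (ρ_m − ρ_c) r gives r = h ρ_c/(ρ_m − ρ_c), so h (1 + ρ_c/(ρ_m − ρ_c)) = Δ, i.e. h = Δ (ρ_m − ρ_c)/ρ_m.
h = 21.5 km × 0.5/3.31 = 3.25 km.

3.25 km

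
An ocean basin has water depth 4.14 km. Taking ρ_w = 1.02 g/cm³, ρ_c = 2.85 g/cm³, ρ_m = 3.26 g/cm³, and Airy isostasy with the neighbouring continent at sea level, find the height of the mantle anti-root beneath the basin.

Equating mass per unit area of the two columns: replacing crust with seawater at the top is compensated by replacing crust with mantle at the base: d (ρ_c − ρ_w) = a (ρ_m − ρ_c).
a = d (ρ_c − ρ_w)/(ρ_m − ρ_c) = 4.14 km × 1.83/0.41 = 18.5 km.

18.5 km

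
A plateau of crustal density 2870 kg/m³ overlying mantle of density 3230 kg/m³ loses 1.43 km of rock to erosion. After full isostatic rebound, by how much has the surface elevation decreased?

Rebound u = e ρ_c/ρ_m = 1.43 km × 2870/3230 = 1.271 km.
Net surface drop = e − u = 1.43 km − 1.271 km = e (ρ_m − ρ_c)/ρ_m = 0.159 km.

0.159 km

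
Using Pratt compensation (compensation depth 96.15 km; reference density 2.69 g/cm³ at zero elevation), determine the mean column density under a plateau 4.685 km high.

Pratt balance: ρ_ref D = ρ (D + h).
ρ = ρ_ref D/(D + h) = 2.69 × 96.15 km/(96.15 km + 4.685 km) = 2.57 g/cm³.

2.57 g/cm³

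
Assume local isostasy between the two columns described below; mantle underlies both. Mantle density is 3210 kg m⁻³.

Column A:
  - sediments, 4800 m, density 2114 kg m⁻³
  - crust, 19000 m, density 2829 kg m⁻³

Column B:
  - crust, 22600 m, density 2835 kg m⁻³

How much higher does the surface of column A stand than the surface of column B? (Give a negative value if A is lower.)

For any compensation level in the mantle, the mantle terms cancel and isostasy reduces to e = (Σt_A − Σt_B) − (Σ(ρt)_A − Σ(ρt)_B) / ρ_m.
Σt_A = 23800 m; Σt_B = 22600 m; Σ(ρt)_A = 63898200; Σ(ρt)_B = 64071000 (in m·kg m⁻³).
e = (23800 − 22600) − (63898200 − 64071000) / 3210 = 1250 m.

1250 m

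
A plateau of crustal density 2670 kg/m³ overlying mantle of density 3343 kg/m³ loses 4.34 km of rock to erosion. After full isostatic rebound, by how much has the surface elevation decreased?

0.874 km

Rebound u = e ρ_c/ρ_m = 4.34 km × 2670/3343 = 3.466 km.
Net surface drop = e − u = 4.34 km − 3.466 km = e (ρ_m − ρ_c)/ρ_m = 0.874 km.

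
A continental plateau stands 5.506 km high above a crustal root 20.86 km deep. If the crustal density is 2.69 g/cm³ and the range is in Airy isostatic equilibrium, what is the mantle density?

Airy balance: ρ_c h = (ρ_m − ρ_c) r → ρ_m = ρ_c (1 + h/r).
ρ_m = 2.69 × (1 + 5.506 km/20.86 km) = 3.4 g/cm³.

3.4 g/cm³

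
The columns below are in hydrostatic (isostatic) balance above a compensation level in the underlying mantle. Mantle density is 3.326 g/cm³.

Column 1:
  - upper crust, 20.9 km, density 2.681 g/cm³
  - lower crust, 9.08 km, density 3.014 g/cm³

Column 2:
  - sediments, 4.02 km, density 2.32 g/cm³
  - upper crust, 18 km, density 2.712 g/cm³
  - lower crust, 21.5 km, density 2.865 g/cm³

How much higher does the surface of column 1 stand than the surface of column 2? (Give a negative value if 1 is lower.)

For any compensation level in the mantle, the mantle terms cancel and isostasy reduces to e = (Σt_1 − Σt_2) − (Σ(ρt)_1 − Σ(ρt)_2) / ρ_m.
Σt_1 = 29.98 km; Σt_2 = 43.52 km; Σ(ρt)_1 = 83.40002; Σ(ρt)_2 = 119.7399 (in km·g/cm³).
e = (29.98 − 43.52) − (83.40002 − 119.7399) / 3.326 = −2.61 km.

−2.61 km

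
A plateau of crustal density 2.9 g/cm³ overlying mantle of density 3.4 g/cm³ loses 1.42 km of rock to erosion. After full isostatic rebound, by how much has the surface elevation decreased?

0.209 km

Rebound u = e ρ_c/ρ_m = 1.42 km × 2.9/3.4 = 1.211 km.
Net surface drop = e − u = 1.42 km − 1.211 km = e (ρ_m − ρ_c)/ρ_m = 0.209 km.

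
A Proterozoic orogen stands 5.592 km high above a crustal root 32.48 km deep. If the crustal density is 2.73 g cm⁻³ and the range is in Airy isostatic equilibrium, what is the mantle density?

3.2 g cm⁻³

Airy balance: ρ_c h = (ρ_m − ρ_c) r → ρ_m = ρ_c (1 + h/r).
ρ_m = 2.73 × (1 + 5.592 km/32.48 km) = 3.2 g cm⁻³.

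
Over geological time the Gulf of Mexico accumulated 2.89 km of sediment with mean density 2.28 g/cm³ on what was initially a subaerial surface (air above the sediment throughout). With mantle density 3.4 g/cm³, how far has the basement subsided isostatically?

1.94 km

Subaerial load: s = t ρ_sed / ρ_m = 2.89 km × 2.28/3.4 = 1.94 km.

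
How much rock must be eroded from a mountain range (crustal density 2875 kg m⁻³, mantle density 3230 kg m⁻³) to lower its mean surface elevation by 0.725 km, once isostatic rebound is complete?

6.6 km

Net drop Δ = e − u = e − e ρ_c/ρ_m = e (ρ_m − ρ_c)/ρ_m.
e = Δ ρ_m/(ρ_m − ρ_c) = 0.725 km × 3230/355 = 6.6 km.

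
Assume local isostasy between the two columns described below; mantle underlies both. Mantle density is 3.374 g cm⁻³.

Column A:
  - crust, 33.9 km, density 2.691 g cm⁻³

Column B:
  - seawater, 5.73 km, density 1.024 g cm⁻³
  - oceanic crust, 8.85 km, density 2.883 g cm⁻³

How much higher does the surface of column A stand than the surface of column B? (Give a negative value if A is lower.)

1.58 km

For any compensation level in the mantle, the mantle terms cancel and isostasy reduces to e = (Σt_A − Σt_B) − (Σ(ρt)_A − Σ(ρt)_B) / ρ_m.
Σt_A = 33.9 km; Σt_B = 14.58 km; Σ(ρt)_A = 91.2249; Σ(ρt)_B = 31.38207 (in km·g cm⁻³).
e = (33.9 − 14.58) − (91.2249 − 31.38207) / 3.374 = 1.58 km.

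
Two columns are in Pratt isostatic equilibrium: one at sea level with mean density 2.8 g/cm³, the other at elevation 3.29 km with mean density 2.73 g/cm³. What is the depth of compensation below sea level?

ρ_ref D = ρ (D + h) → D (ρ_ref − ρ) = ρ h.
D = ρ h/(ρ_ref − ρ) = 2.73 × 3.29 km/(2.8 − 2.73) = 128 km.

128 km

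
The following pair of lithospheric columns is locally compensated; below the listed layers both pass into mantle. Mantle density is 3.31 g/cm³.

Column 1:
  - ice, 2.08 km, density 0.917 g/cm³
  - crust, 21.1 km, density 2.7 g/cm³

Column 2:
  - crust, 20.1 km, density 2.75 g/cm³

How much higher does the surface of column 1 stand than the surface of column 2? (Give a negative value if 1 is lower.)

1.99 km

For any compensation level in the mantle, the mantle terms cancel and isostasy reduces to e = (Σt_1 − Σt_2) − (Σ(ρt)_1 − Σ(ρt)_2) / ρ_m.
Σt_1 = 23.18 km; Σt_2 = 20.1 km; Σ(ρt)_1 = 58.87736; Σ(ρt)_2 = 55.275 (in km·g/cm³).
e = (23.18 − 20.1) − (58.87736 − 55.275) / 3.31 = 1.99 km.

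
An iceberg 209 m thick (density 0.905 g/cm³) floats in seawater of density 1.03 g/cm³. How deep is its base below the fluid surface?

Draft d = t ρ_obj/ρ_fluid = 209 m × 0.905/1.03 = 184 m.

184 m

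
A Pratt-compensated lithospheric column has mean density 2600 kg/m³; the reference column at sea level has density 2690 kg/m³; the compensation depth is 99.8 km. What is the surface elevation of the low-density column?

3.45 km

ρ_ref D = ρ (D + h) → h = D (ρ_ref − ρ)/ρ.
h = 99.8 km × (2690 − 2600)/2600 = 3.45 km.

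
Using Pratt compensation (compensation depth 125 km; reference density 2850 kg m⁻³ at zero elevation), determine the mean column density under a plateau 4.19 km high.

2760 kg m⁻³

Pratt balance: ρ_ref D = ρ (D + h).
ρ = ρ_ref D/(D + h) = 2850 × 125 km/(125 km + 4.19 km) = 2760 kg m⁻³.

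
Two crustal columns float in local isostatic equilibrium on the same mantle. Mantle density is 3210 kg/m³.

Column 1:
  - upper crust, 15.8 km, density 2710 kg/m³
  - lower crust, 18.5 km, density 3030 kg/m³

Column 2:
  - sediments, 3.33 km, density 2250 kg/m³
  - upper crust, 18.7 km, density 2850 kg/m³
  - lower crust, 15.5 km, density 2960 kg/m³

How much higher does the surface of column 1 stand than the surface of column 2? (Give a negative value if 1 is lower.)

For any compensation level in the mantle, the mantle terms cancel and isostasy reduces to e = (Σt_1 − Σt_2) − (Σ(ρt)_1 − Σ(ρt)_2) / ρ_m.
Σt_1 = 34.3 km; Σt_2 = 37.53 km; Σ(ρt)_1 = 98873; Σ(ρt)_2 = 106667.5 (in km·kg/m³).
e = (34.3 − 37.53) − (98873 − 106667.5) / 3210 = −0.802 km.

−0.802 km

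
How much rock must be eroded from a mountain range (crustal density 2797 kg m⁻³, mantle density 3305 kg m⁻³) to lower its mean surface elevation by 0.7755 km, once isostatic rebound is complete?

Net drop Δ = e − u = e − e ρ_c/ρ_m = e (ρ_m − ρ_c)/ρ_m.
e = Δ ρ_m/(ρ_m − ρ_c) = 0.7755 km × 3305/508 = 5.05 km.

5.05 km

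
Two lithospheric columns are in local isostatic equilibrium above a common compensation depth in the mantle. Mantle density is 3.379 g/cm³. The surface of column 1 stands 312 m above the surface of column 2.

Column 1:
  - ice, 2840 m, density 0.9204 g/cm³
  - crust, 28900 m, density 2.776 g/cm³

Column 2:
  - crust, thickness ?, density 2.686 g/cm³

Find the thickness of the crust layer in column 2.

33700 m

Take the compensation level at the base of the deeper column (depth z_c below the surface of column 1) and equate Σ ρ_i t_i down to z_c; mantle fills any gap and the z_c terms cancel.
Column 1: 2840×0.9204 + 28900×2.776 + (z_c − 31740)×3.379
Column 2: 312×0 + x×2.686 + (z_c − 312 − 0 − x)×3.379
The z_c×3.379 term appears on both sides and cancels. Collect the known terms of each column as K = Σ(ρt)_known − 3.379 × (depth of known layers): K_1 = 82840.336 − 3.379×31740 = −24409.124; K_2 = 0 − 3.379×(312 + 0) = −1054.248.
Balance: K_1 = K_2 − x×(3.379 − 2.686), so x = (K_2 − K_1)/(3.379 − 2.686) = 23354.9/0.693 = 33700 m.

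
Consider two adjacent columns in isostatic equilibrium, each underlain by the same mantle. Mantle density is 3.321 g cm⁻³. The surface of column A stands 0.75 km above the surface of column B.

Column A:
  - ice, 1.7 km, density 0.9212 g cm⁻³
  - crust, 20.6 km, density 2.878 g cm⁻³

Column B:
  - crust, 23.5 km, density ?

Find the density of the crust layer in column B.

Take the compensation level at the base of the deeper column (depth z_c below the surface of column A) and equate Σ ρ_i t_i down to z_c; mantle fills any gap and the z_c terms cancel.
Column A: 1.7×0.9212 + 20.6×2.878 + (z_c − 22.3)×3.321
Column B: 0.75×0 + 23.5×ρ + (z_c − 0.75 − 23.5)×3.321
The z_c×3.321 term appears on both sides and cancels. Collect the known terms of each column as K = Σ(ρt)_known − 3.321 × (depth of known layers): K_A = 60.85284 − 3.321×22.3 = −13.20546; K_B = 0 − 3.321×(0.75 + 23.5) = −80.53425.
Balance: K_A = K_B + 23.5×ρ, so ρ = (K_A − K_B)/23.5 = 67.3288/23.5 = 2.87 g cm⁻³.

2.87 g cm⁻³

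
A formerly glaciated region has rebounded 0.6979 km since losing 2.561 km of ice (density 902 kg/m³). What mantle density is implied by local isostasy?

ρ_m = ρ_ice t / u = 902 × 2.561 km/0.6979 km = 3310 kg/m³.

3310 kg/m³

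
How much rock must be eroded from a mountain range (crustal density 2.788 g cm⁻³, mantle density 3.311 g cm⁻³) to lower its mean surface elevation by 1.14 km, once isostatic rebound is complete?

Net drop Δ = e − u = e − e ρ_c/ρ_m = e (ρ_m − ρ_c)/ρ_m.
e = Δ ρ_m/(ρ_m − ρ_c) = 1.14 km × 3.311/0.523 = 7.22 km.

7.22 km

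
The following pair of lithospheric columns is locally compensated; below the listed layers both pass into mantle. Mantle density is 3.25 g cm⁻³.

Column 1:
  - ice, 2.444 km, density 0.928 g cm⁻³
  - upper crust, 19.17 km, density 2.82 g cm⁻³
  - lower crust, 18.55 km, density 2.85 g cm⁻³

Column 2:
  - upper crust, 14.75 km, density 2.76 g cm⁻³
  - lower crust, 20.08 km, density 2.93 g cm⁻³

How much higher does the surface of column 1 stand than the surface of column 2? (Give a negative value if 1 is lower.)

For any compensation level in the mantle, the mantle terms cancel and isostasy reduces to e = (Σt_1 − Σt_2) − (Σ(ρt)_1 − Σ(ρt)_2) / ρ_m.
Σt_1 = 40.164 km; Σt_2 = 34.83 km; Σ(ρt)_1 = 109.194932; Σ(ρt)_2 = 99.5444 (in km·g cm⁻³).
e = (40.164 − 34.83) − (109.194932 − 99.5444) / 3.25 = 2.36 km.

2.36 km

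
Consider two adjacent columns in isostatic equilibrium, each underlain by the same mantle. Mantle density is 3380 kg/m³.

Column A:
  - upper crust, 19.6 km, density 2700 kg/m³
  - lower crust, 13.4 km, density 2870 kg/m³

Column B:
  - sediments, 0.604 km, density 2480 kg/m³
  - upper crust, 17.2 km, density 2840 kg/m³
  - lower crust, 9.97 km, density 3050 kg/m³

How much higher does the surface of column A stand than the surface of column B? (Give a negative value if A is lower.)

For any compensation level in the mantle, the mantle terms cancel and isostasy reduces to e = (Σt_A − Σt_B) − (Σ(ρt)_A − Σ(ρt)_B) / ρ_m.
Σt_A = 33 km; Σt_B = 27.774 km; Σ(ρt)_A = 91378; Σ(ρt)_B = 80754.42 (in km·kg/m³).
e = (33 − 27.774) − (91378 − 80754.42) / 3380 = 2.08 km.

2.08 km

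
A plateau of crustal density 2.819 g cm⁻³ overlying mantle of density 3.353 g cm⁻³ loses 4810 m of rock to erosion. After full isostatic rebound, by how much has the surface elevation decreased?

Rebound u = e ρ_c/ρ_m = 4810 m × 2.819/3.353 = 4044 m.
Net surface drop = e − u = 4810 m − 4044 m = e (ρ_m − ρ_c)/ρ_m = 766 m.

766 m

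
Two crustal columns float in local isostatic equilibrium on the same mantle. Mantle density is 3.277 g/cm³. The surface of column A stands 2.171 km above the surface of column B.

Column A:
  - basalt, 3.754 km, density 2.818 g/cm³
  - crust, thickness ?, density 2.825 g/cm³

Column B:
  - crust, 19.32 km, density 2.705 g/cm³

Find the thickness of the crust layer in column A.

36.4 km

Take the compensation level at the base of the deeper column (depth z_c below the surface of column A) and equate Σ ρ_i t_i down to z_c; mantle fills any gap and the z_c terms cancel.
Column A: 3.754×2.818 + x×2.825 + (z_c − 3.754 − x)×3.277
Column B: 2.171×0 + 19.32×2.705 + (z_c − 2.171 − 19.32)×3.277
The z_c×3.277 term appears on both sides and cancels. Collect the known terms of each column as K = Σ(ρt)_known − 3.277 × (depth of known layers): K_A = 10.578772 − 3.277×3.754 = −1.723086; K_B = 52.2606 − 3.277×(2.171 + 19.32) = −18.165407.
Balance: K_A − x×(3.277 − 2.825) = K_B, so x = (K_A − K_B)/(3.277 − 2.825) = 16.4423/0.452 = 36.4 km.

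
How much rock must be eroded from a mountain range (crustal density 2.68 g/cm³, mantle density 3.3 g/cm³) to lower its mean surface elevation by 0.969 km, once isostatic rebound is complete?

Net drop Δ = e − u = e − e ρ_c/ρ_m = e (ρ_m − ρ_c)/ρ_m.
e = Δ ρ_m/(ρ_m − ρ_c) = 0.969 km × 3.3/0.62 = 5.16 km.

5.16 km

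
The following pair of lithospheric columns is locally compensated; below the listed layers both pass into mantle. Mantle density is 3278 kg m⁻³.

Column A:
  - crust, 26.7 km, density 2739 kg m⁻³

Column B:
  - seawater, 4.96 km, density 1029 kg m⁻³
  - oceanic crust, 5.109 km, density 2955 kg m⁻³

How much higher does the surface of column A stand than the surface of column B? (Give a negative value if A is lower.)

0.484 km

For any compensation level in the mantle, the mantle terms cancel and isostasy reduces to e = (Σt_A − Σt_B) − (Σ(ρt)_A − Σ(ρt)_B) / ρ_m.
Σt_A = 26.7 km; Σt_B = 10.069 km; Σ(ρt)_A = 73131.3; Σ(ρt)_B = 20200.935 (in km·kg m⁻³).
e = (26.7 − 10.069) − (73131.3 − 20200.935) / 3278 = 0.484 km.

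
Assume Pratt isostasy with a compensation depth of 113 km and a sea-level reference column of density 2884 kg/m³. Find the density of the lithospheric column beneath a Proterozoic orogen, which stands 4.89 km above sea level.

2760 kg/m³

Pratt balance: ρ_ref D = ρ (D + h).
ρ = ρ_ref D/(D + h) = 2884 × 113 km/(113 km + 4.89 km) = 2760 kg/m³.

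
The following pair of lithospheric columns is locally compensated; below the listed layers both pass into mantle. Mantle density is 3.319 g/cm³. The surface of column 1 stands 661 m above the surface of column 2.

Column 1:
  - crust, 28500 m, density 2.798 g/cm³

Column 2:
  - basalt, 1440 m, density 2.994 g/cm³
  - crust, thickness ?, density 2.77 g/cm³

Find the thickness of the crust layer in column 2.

22200 m

Take the compensation level at the base of the deeper column (depth z_c below the surface of column 1) and equate Σ ρ_i t_i down to z_c; mantle fills any gap and the z_c terms cancel.
Column 1: 28500×2.798 + (z_c − 28500)×3.319
Column 2: 661×0 + 1440×2.994 + x×2.77 + (z_c − 661 − 1440 − x)×3.319
The z_c×3.319 term appears on both sides and cancels. Collect the known terms of each column as K = Σ(ρt)_known − 3.319 × (depth of known layers): K_1 = 79743 − 3.319×28500 = −14848.5; K_2 = 4311.36 − 3.319×(661 + 1440) = −2661.859.
Balance: K_1 = K_2 − x×(3.319 − 2.77), so x = (K_2 − K_1)/(3.319 − 2.77) = 12186.6/0.549 = 22200 m.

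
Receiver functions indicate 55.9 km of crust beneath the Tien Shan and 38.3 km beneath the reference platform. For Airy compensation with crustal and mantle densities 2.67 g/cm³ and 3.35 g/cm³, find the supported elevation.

3.57 km

Excess crust Δ = 55.9 km − 38.3 km = 17.6 km, split between elevation h and root r with h + r = Δ.
Airy balance ρ_c h = (ρ_m − ρ_c) r gives r = h ρ_c/(ρ_m − ρ_c), so h (1 + ρ_c/(ρ_m − ρ_c)) = Δ, i.e. h = Δ (ρ_m − ρ_c)/ρ_m.
h = 17.6 km × 0.68/3.35 = 3.57 km.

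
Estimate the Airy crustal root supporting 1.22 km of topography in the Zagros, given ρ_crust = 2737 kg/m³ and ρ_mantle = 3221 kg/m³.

6.9 km

Equating mass per unit area of the two columns: the weight of the topography is balanced by the buoyancy of the root, ρ_c h = (ρ_m − ρ_c) r.
r = h · ρ_c / (ρ_m − ρ_c) = 1.22 km × 2737 / (3221 − 2737) = 6.9 km.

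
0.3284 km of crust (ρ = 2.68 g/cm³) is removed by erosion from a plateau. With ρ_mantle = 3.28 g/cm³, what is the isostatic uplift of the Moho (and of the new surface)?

0.268 km

Unloading: uplift u = e ρ_c/ρ_m = 0.3284 km × 2.68/3.28 = 0.268 km.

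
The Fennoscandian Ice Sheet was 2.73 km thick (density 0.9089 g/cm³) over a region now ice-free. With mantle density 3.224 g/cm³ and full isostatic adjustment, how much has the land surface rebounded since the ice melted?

Removing the load lets mantle flow back in; uplift u satisfies ρ_ice t = ρ_m u.
u = t ρ_ice/ρ_m = 2.73 km × 0.9089/3.224 = 0.77 km.

0.77 km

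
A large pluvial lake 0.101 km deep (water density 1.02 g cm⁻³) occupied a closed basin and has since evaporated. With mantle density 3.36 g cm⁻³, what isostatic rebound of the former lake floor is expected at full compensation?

u = d ρ_w/ρ_m = 0.101 km × 1.02/3.36 = 0.0307 km.

0.0307 km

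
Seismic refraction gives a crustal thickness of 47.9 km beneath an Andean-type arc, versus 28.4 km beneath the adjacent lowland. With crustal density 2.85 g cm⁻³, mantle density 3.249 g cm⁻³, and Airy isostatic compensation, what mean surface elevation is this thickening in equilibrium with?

Excess crust Δ = 47.9 km − 28.4 km = 19.5 km, split between elevation h and root r with h + r = Δ.
Airy balance ρ_c h = (ρ_m − ρ_c) r gives r = h ρ_c/(ρ_m − ρ_c), so h (1 + ρ_c/(ρ_m − ρ_c)) = Δ, i.e. h = Δ (ρ_m − ρ_c)/ρ_m.
h = 19.5 km × 0.399/3.249 = 2.39 km.

2.39 km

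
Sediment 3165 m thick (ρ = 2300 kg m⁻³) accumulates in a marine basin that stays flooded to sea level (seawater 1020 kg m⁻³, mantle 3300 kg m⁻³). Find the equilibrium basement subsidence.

Submarine loading: the sediment displaces seawater, and the subsidence is in turn flooded, so s (ρ_m − ρ_w) = t (ρ_sed − ρ_w).
s = 3165 m × (2300 − 1020) / (3300 − 1020) = 1780 m.

1780 m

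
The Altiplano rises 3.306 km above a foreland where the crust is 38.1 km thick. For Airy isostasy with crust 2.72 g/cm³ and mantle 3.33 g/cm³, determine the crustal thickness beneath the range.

Root depth r = h ρ_c / (ρ_m − ρ_c) = 3.306 km × 2.72 / 0.61 = 14.74 km.
Total thickness = T + h + r = 38.1 km + 3.306 km + 14.74 km = 56.1 km.

56.1 km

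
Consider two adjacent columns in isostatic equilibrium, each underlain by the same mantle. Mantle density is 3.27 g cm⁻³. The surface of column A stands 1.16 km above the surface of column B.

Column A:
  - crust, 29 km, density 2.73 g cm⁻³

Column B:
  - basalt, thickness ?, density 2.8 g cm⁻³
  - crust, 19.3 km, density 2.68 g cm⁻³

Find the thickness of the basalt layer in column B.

1.02 km

Take the compensation level at the base of the deeper column (depth z_c below the surface of column A) and equate Σ ρ_i t_i down to z_c; mantle fills any gap and the z_c terms cancel.
Column A: 29×2.73 + (z_c − 29)×3.27
Column B: 1.16×0 + x×2.8 + 19.3×2.68 + (z_c − 1.16 − 19.3 − x)×3.27
The z_c×3.27 term appears on both sides and cancels. Collect the known terms of each column as K = Σ(ρt)_known − 3.27 × (depth of known layers): K_A = 79.17 − 3.27×29 = −15.66; K_B = 51.724 − 3.27×(1.16 + 19.3) = −15.1802.
Balance: K_A = K_B − x×(3.27 − 2.8), so x = (K_B − K_A)/(3.27 − 2.8) = 0.4798/0.47 = 1.02 km.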